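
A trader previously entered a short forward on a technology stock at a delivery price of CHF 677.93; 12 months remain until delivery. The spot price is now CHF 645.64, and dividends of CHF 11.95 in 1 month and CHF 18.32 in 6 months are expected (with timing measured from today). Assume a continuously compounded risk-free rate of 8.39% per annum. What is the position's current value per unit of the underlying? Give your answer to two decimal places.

CHF 7.17

PV(remaining dividends) I = 11.95·e^(−0.0839·1/12) + 18.32·e^(−0.0839·6/12) = 29.4341
Current forward F = (S − I)·e^(rT) = (645.64 − 29.4341)·e^(0.0839·12/12) = 616.2059 × 1.087520 = 670.1362
Value (long) = (F − K)·e^(−rT) = (670.1362 − 677.93) × 0.919523 = -7.1666
Short position value = −(long value) = CHF 7.17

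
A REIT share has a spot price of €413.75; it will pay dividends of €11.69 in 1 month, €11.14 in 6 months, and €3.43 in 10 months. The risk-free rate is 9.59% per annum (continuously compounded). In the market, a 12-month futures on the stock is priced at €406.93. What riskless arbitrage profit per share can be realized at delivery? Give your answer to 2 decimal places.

PV(dividends) I = 11.69·e^(−0.0959·1/12) + 11.14·e^(−0.0959·6/12) + 3.43·e^(−0.0959·10/12) = 25.3819
Fair futures F* = (S − I)·e^(rT) = (413.75 − 25.3819)·e^0.095900 = 388.3681 × 1.100649 = 427.4570
Market €406.93 < fair 427.4570: forward underpriced → reverse cash-and-carry (short the stock, invest proceeds at r, pay the dividends, go long the forward).
Profit at T = |F_mkt − F*| = |406.93 − 427.4570| = €20.53 per share

€20.53 per share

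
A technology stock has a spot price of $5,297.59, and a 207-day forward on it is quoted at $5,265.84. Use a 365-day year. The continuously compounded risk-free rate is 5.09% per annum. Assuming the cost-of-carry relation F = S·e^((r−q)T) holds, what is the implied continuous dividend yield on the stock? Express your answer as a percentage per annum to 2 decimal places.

6.15%

From F = S·e^((r−q)T): (r − q) = ln(F/S)/T
ln(5265.84/5297.59) = ln(0.994007) = -0.006011
(r − q) = -0.006011 / (207/365) = -0.010599
q = r − ln(F/S)/T = 0.0509 + 0.010599 = 0.061499
q = 6.15%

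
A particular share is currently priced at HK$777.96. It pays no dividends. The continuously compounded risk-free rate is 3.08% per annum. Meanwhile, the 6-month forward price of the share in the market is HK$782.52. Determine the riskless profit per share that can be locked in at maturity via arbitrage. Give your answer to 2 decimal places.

Fair forward: F* = S·e^(carry·T), with carry = r = 0.0308
F* = 777.96 · e^(0.0308 × 6/12) = 777.96 · e^0.015400 = 777.96 × 1.015519 = HK$790.0332
Market HK$782.52 < fair HK$790.0332: forward underpriced → reverse cash-and-carry (short spot, go long the forward).
At maturity, profit = |F_mkt − F*| = |782.52 − 790.0332| = HK$7.51 per share

HK$7.51 per share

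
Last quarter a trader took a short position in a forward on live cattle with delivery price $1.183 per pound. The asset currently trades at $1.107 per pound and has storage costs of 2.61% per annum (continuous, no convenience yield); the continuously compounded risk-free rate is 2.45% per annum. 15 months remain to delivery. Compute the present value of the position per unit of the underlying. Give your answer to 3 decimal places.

Current fair forward for the remaining 15 months: F = S·e^((r + u)·T), (r + u) = 0.0245 + 0.0261 = 0.0506
F = 1.107 · e^(0.0506 × 15/12) = 1.107 × 1.065293 = 1.1793
Value of long forward = (F − K)·e^(−rT) = (1.1793 − 1.183) · e^(−0.0245·15/12)
= -0.0037 × 0.969839 = -0.004
Short position value = −(long value) = $0.004

$0.004 per pound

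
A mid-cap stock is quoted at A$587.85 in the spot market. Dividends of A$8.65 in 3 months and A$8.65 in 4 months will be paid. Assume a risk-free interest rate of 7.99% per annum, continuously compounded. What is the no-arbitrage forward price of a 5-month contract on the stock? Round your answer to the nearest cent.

PV(dividends) I = 8.65·e^(−0.0799·3/12) + 8.65·e^(−0.0799·4/12)
I = 8.4789 + 8.4227 = 16.9016
F = (S − I)·e^(rT) = (587.85 − 16.9016) · e^(0.0799·5/12)
= 570.9484 · e^0.033292 = 570.9484 × 1.033852 = A$590.28

A$590.28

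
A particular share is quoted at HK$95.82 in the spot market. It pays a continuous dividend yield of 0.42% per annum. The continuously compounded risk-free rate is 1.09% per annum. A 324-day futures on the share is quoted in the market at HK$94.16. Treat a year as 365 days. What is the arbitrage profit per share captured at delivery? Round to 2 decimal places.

Fair futures: F* = S·e^(carry·T), with carry = (r − q) = 0.0109 − 0.0042 = 0.0067
F* = 95.82 · e^(0.0067 × 324/365) = 95.82 · e^0.005947 = 95.82 × 1.005965 = HK$96.3916
Market HK$94.16 < fair HK$96.3916: forward underpriced → reverse cash-and-carry (short spot, go long the forward).
At maturity, profit = |F_mkt − F*| = |94.16 − 96.3916| = HK$2.23 per share

HK$2.23 per share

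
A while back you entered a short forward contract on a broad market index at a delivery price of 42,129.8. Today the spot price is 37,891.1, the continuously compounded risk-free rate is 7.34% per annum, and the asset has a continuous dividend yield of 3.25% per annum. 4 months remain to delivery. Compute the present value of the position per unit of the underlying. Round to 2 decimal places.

3628.70

Current fair forward for the remaining 4 months: F = S·e^((r − q)·T), (r − q) = 0.0734 − 0.0325 = 0.0409
F = 37891.1 · e^(0.0409 × 4/12) = 37891.1 × 1.01372669 = 38411.2194
Value of long forward = (F − K)·e^(−rT) = (38411.2194 − 42129.8) · e^(−0.0734·4/12)
= -3718.5806 × 0.97583022 = -3628.70
Short position value = −(long value) = 3628.70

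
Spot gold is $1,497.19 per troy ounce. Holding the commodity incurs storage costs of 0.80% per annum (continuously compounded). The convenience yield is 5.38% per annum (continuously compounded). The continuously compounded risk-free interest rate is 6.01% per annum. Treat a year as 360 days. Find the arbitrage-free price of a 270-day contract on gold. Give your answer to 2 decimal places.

Net carry = r + u − y = 0.0601 + 0.0080 − 0.0538 = 0.0143
F = S·e^((r+u−y)T) = 1497.19 · e^(0.0143 × 270/360) = 1497.19 · e^0.01072500
= 1497.19 × 1.01078272 = $1,513.33 per troy ounce

$1,513.33 per troy ounce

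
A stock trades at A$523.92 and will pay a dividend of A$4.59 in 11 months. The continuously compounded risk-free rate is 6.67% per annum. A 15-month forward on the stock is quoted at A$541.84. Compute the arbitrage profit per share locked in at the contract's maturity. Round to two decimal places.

A$22.94 per share

PV(dividends) I = 4.59·e^(−0.0667·11/12) = 4.3178
Fair forward F* = (S − I)·e^(rT) = (523.92 − 4.3178)·e^0.083375 = 519.6022 × 1.086949 = 564.7811
Market A$541.84 < fair 564.7811: forward underpriced → reverse cash-and-carry (short the stock, invest proceeds at r, pay the dividends, go long the forward).
Profit at T = |F_mkt − F*| = |541.84 − 564.7811| = A$22.94 per share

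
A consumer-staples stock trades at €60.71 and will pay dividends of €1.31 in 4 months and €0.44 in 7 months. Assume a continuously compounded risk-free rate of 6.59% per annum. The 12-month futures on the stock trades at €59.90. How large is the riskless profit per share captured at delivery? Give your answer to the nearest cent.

PV(dividends) I = 1.31·e^(−0.0659·4/12) + 0.44·e^(−0.0659·7/12) = 1.7049
Fair futures F* = (S − I)·e^(rT) = (60.71 − 1.7049)·e^0.065900 = 59.0051 × 1.068120 = 63.0245
Market €59.90 < fair 63.0245: forward underpriced → reverse cash-and-carry (short the stock, invest proceeds at r, pay the dividends, go long the forward).
Profit at T = |F_mkt − F*| = |59.90 − 63.0245| = €3.12 per share

€3.12 per share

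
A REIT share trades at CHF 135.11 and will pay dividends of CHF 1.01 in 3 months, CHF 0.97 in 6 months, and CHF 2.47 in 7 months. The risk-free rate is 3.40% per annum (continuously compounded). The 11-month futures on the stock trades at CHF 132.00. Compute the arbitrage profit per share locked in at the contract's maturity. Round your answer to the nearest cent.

PV(dividends) I = 1.01·e^(−0.0340·3/12) + 0.97·e^(−0.0340·6/12) + 2.47·e^(−0.0340·7/12) = 4.3766
Fair futures F* = (S − I)·e^(rT) = (135.11 − 4.3766)·e^0.031167 = 130.7334 × 1.031658 = 134.8722
Market CHF 132.00 < fair 134.8722: forward underpriced → reverse cash-and-carry (short the stock, invest proceeds at r, pay the dividends, go long the forward).
Profit at T = |F_mkt − F*| = |132.00 − 134.8722| = CHF 2.87 per share

CHF 2.87 per share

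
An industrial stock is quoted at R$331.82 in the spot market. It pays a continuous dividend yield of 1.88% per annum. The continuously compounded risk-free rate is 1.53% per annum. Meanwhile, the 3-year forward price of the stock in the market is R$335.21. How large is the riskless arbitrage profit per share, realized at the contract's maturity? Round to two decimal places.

R$6.86 per share

Fair forward: F* = S·e^(carry·T), with carry = (r − q) = 0.0153 − 0.0188 = -0.0035
F* = 331.82 · e^(-0.0035 × 3) = 331.82 · e^-0.010500 = 331.82 × 0.989555 = R$328.3541
Market R$335.21 > fair R$328.3541: forward overpriced → cash-and-carry (buy spot, short the forward).
At maturity, profit = |F_mkt − F*| = |335.21 − 328.3541| = R$6.86 per share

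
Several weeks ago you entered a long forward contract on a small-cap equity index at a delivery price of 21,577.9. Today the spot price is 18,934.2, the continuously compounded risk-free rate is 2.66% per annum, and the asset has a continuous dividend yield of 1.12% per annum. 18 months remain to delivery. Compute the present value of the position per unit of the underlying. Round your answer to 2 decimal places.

Current fair forward for the remaining 18 months: F = S·e^((r − q)·T), (r − q) = 0.0266 − 0.0112 = 0.0154
F = 18934.2 · e^(0.0154 × 18/12) = 18934.2 × 1.02336887 = 19376.6709
Value of long forward = (F − K)·e^(−rT) = (19376.6709 − 21577.9) · e^(−0.0266·18/12)
= -2201.2291 × 0.96088552 = -2115.13

-2115.13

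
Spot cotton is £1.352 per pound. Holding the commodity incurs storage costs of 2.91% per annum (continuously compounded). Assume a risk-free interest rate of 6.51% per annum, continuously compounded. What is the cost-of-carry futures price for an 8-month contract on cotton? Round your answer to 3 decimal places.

Net carry = r + u − y = 0.0651 + 0.0291 − 0.0000 = 0.0942
F = S·e^((r+u−y)T) = 1.352 · e^(0.0942 × 8/12) = 1.352 · e^0.062800
= 1.352 × 1.064814 = £1.440 per pound

£1.440 per pound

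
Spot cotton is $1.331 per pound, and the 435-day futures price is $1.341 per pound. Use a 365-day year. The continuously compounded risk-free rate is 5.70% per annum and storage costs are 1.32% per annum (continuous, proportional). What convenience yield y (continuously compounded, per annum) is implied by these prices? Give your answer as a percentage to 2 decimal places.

6.39%

F = S·e^((r+u−y)T) ⇒ (r+u−y) = ln(F/S)/T
ln(1.341/1.331) = 0.007485; /T ⇒ 0.006281
y = r + u − ln(F/S)/T = 0.0570 + 0.0132 − 0.006281 = 0.063919
y = 6.39%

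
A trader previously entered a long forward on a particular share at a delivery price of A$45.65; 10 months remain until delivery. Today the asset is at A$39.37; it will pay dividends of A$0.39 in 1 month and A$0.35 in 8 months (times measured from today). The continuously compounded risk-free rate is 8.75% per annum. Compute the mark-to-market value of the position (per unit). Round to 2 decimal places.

-A$3.79

PV(remaining dividends) I = 0.39·e^(−0.0875·1/12) + 0.35·e^(−0.0875·8/12) = 0.7173
Current forward F = (S − I)·e^(rT) = (39.37 − 0.7173)·e^(0.0875·10/12) = 38.6527 × 1.075641 = 41.5764
Value (long) = (F − K)·e^(−rT) = (41.5764 − 45.65) × 0.929678 = -3.7871
Value = -A$3.79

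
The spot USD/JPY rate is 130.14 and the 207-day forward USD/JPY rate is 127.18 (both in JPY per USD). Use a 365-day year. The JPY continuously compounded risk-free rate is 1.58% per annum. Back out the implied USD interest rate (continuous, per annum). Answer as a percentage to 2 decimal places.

F = S·e^((r_JPY − r_USD)T) ⇒ r_USD = r_JPY − ln(F/S)/T
ln(127.18/130.14) = -0.023007; /(207/365) = -0.040568
r_USD = 0.0158 + 0.040568 = 0.056368
r_USD = 5.64%

5.64%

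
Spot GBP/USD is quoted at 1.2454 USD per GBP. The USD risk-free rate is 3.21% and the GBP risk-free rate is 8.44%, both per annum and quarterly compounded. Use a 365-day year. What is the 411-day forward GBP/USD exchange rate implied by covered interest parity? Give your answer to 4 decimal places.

1.1752

By covered interest parity, F = S · (1+r_USD/4)^(4T) / (1+r_GBP/4)^(4T)
= 1.2454 × 1.036657 / 1.098612 = 1.2454 × 0.943606
F = 1.1752 USD per GBP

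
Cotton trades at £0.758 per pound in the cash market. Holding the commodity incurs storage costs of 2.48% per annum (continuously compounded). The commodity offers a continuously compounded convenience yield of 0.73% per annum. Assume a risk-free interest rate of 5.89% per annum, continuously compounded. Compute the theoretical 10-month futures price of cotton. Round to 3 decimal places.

£0.808 per pound

Net carry = r + u − y = 0.0589 + 0.0248 − 0.0073 = 0.0764
F = S·e^((r+u−y)T) = 0.758 · e^(0.0764 × 10/12) = 0.758 · e^0.063667
= 0.758 × 1.065737 = £0.808 per pound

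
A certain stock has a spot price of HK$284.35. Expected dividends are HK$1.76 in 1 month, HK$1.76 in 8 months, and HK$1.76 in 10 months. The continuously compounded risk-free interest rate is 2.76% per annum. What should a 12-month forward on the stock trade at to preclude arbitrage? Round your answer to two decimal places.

HK$286.96

PV(dividends) I = 1.76·e^(−0.0276·1/12) + 1.76·e^(−0.0276·8/12) + 1.76·e^(−0.0276·10/12)
I = 1.7560 + 1.7279 + 1.7200 = 5.2039
F = (S − I)·e^(rT) = (284.35 − 5.2039) · e^(0.0276·12/12)
= 279.1461 · e^0.027600 = 279.1461 × 1.027984 = HK$286.96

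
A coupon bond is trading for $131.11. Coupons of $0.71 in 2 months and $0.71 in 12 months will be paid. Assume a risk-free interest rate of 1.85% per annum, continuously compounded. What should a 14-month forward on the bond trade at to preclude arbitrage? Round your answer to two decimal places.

PV(coupons) I = 0.71·e^(−0.0185·2/12) + 0.71·e^(−0.0185·12/12)
I = 0.7078 + 0.6970 = 1.4048
F = (S − I)·e^(rT) = (131.11 − 1.4048) · e^(0.0185·14/12)
= 129.7052 · e^0.021583 = 129.7052 × 1.021818 = $132.54

$132.54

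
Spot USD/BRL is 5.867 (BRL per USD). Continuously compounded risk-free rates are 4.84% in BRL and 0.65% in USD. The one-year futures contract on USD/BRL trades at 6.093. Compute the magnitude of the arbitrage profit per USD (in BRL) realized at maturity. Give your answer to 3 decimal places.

Fair futures: F* = S·e^(carry·T), with carry = (r_BRL − r_USD) = 0.0484 − 0.0065 = 0.0419
F* = 5.867 · e^(0.0419 × 12/12) = 5.867 · e^0.041900 = 5.867 × 1.042790 = 6.1180
Market 6.093 < fair 6.1180: forward underpriced → reverse cash-and-carry (short spot, go long the forward).
At maturity, profit = |F_mkt − F*| = |6.093 − 6.1180| = 0.025 per USD (in BRL)

0.025 per USD (in BRL)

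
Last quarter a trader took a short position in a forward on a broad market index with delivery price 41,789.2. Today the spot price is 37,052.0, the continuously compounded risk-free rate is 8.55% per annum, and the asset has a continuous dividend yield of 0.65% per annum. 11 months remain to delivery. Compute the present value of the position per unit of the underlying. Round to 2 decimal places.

1807.14

Current fair forward for the remaining 11 months: F = S·e^((r − q)·T), (r − q) = 0.0855 − 0.0065 = 0.0790
F = 37052.0 · e^(0.0790 × 11/12) = 37052.0 × 1.07510321 = 39834.7241
Value of long forward = (F − K)·e^(−rT) = (39834.7241 − 41789.2) · e^(−0.0855·11/12)
= -1954.4759 × 0.92461763 = -1807.14
Short position value = −(long value) = 1807.14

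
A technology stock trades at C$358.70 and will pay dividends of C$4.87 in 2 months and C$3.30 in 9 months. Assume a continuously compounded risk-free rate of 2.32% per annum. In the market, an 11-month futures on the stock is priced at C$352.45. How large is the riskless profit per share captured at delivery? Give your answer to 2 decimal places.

C$5.69 per share

PV(dividends) I = 4.87·e^(−0.0232·2/12) + 3.30·e^(−0.0232·9/12) = 8.0943
Fair futures F* = (S − I)·e^(rT) = (358.70 − 8.0943)·e^0.021267 = 350.6057 × 1.021495 = 358.1420
Market C$352.45 < fair 358.1420: forward underpriced → reverse cash-and-carry (short the stock, invest proceeds at r, pay the dividends, go long the forward).
Profit at T = |F_mkt − F*| = |352.45 − 358.1420| = C$5.69 per share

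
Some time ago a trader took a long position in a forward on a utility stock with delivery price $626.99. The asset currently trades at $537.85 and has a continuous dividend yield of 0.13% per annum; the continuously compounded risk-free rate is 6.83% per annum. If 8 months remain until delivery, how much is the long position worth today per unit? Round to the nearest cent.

Current fair forward for the remaining 8 months: F = S·e^((r − q)·T), (r − q) = 0.0683 − 0.0013 = 0.0670
F = 537.85 · e^(0.0670 × 8/12) = 537.85 × 1.045679 = 562.4185
Value of long forward = (F − K)·e^(−rT) = (562.4185 − 626.99) · e^(−0.0683·8/12)
= -64.5715 × 0.955488 = -61.70

-$61.70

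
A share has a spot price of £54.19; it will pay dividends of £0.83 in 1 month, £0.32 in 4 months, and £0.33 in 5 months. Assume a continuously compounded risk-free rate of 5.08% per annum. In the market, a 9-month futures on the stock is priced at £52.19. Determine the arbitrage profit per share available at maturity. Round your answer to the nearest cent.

PV(dividends) I = 0.83·e^(−0.0508·1/12) + 0.32·e^(−0.0508·4/12) + 0.33·e^(−0.0508·5/12) = 1.4642
Fair futures F* = (S − I)·e^(rT) = (54.19 − 1.4642)·e^0.038100 = 52.7258 × 1.038835 = 54.7734
Market £52.19 < fair 54.7734: forward underpriced → reverse cash-and-carry (short the stock, invest proceeds at r, pay the dividends, go long the forward).
Profit at T = |F_mkt − F*| = |52.19 − 54.7734| = £2.58 per share

£2.58 per share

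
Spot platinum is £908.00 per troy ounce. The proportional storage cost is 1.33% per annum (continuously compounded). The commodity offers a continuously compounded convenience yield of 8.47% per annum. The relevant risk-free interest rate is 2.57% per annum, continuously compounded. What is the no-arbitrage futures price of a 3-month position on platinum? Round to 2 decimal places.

£897.69 per troy ounce

Net carry = r + u − y = 0.0257 + 0.0133 − 0.0847 = -0.0457
F = S·e^((r+u−y)T) = 908.00 · e^(-0.0457 × 3/12) = 908.00 · e^-0.011425
= 908.00 × 0.988640 = £897.69 per troy ounce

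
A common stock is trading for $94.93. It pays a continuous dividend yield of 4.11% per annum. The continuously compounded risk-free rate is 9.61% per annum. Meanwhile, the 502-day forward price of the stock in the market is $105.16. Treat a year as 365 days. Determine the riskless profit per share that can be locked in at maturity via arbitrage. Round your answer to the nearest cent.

$2.77 per share

Fair forward: F* = S·e^(carry·T), with carry = (r − q) = 0.0961 − 0.0411 = 0.0550
F* = 94.93 · e^(0.0550 × 502/365) = 94.93 · e^0.075644 = 94.93 × 1.078579 = $102.3895
Market $105.16 > fair $102.3895: forward overpriced → cash-and-carry (buy spot, short the forward).
At maturity, profit = |F_mkt − F*| = |105.16 − 102.3895| = $2.77 per share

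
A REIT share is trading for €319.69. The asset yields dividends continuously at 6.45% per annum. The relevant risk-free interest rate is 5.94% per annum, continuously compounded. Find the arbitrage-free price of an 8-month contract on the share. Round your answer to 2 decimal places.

F = S·e^((r − q)T) = 319.69 · e^((0.0594 − 0.0645) × 8/12)
= 319.69 · e^-0.003400 = 319.69 × 0.996606
F = €318.60

€318.60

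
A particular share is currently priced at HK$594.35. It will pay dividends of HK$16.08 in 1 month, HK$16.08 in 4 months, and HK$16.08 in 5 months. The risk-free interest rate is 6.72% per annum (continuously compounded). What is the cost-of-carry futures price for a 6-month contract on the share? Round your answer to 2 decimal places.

HK$565.69

PV(dividends) I = 16.08·e^(−0.0672·1/12) + 16.08·e^(−0.0672·4/12) + 16.08·e^(−0.0672·5/12)
I = 15.9902 + 15.7238 + 15.6360 = 47.3500
F = (S − I)·e^(rT) = (594.35 − 47.3500) · e^(0.0672·6/12)
= 547.0000 · e^0.033600 = 547.0000 × 1.034171 = HK$565.69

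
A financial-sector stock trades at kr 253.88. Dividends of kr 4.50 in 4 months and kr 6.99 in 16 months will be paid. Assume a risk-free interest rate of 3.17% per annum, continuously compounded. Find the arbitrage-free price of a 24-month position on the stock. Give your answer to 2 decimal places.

kr 258.61

PV(dividends) I = 4.50·e^(−0.0317·4/12) + 6.99·e^(−0.0317·16/12)
I = 4.4527 + 6.7007 = 11.1534
F = (S − I)·e^(rT) = (253.88 − 11.1534) · e^(0.0317·24/12)
= 242.7266 · e^0.063400 = 242.7266 × 1.065453 = kr 258.61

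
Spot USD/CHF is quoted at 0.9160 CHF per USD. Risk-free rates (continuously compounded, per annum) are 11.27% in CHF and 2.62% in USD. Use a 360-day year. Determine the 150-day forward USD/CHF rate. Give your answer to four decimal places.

0.9496

F = S·e^((r_CHF − r_USD)T) = 0.9160 · e^((0.1127 − 0.0262) × 150/360)
= 0.9160 · e^0.036042 = 0.9160 × 1.036699
F = 0.9496 CHF per USD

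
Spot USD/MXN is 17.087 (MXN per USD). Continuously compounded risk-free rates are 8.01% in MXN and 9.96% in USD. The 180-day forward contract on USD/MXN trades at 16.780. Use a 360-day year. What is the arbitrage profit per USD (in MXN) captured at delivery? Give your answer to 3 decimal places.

0.141 per USD (in MXN)

Fair forward: F* = S·e^(carry·T), with carry = (r_MXN − r_USD) = 0.0801 − 0.0996 = -0.0195
F* = 17.087 · e^(-0.0195 × 180/360) = 17.087 · e^-0.009750 = 17.087 × 0.990297 = 16.9212
Market 16.780 < fair 16.9212: forward underpriced → reverse cash-and-carry (short spot, go long the forward).
At maturity, profit = |F_mkt − F*| = |16.780 − 16.9212| = 0.141 per USD (in MXN)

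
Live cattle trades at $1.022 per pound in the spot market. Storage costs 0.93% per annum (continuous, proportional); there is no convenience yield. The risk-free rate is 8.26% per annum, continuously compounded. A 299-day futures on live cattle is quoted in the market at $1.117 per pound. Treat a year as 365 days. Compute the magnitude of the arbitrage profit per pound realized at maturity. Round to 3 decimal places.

Fair futures: F* = S·e^(carry·T), with carry = (r + u) = 0.0826 + 0.0093 = 0.0919
F* = 1.022 · e^(0.0919 × 299/365) = 1.022 · e^0.075282 = 1.022 × 1.078188 = $1.1019
Market $1.117 > fair $1.1019: forward overpriced → cash-and-carry (buy spot, short the forward).
At maturity, profit = |F_mkt − F*| = |1.117 − 1.1019| = $0.015 per pound

$0.015 per pound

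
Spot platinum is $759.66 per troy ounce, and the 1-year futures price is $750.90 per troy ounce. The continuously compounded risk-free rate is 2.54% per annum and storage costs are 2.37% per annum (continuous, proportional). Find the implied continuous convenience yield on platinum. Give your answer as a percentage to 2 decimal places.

F = S·e^((r+u−y)T) ⇒ (r+u−y) = ln(F/S)/T
ln(750.90/759.66) = -0.011598; /T ⇒ -0.011598
y = r + u − ln(F/S)/T = 0.0254 + 0.0237 + 0.011598 = 0.060698
y = 6.07%

6.07%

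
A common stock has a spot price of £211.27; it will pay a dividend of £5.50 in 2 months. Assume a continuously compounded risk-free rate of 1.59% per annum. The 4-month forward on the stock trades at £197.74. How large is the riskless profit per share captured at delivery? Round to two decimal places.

PV(dividends) I = 5.50·e^(−0.0159·2/12) = 5.4854
Fair forward F* = (S − I)·e^(rT) = (211.27 − 5.4854)·e^0.005300 = 205.7846 × 1.005314 = 206.8781
Market £197.74 < fair 206.8781: forward underpriced → reverse cash-and-carry (short the stock, invest proceeds at r, pay the dividends, go long the forward).
Profit at T = |F_mkt − F*| = |197.74 − 206.8781| = £9.14 per share

£9.14 per share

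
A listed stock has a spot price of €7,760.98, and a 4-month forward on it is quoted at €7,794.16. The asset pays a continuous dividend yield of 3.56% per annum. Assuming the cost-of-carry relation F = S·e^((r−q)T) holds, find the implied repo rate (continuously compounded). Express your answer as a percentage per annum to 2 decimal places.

4.84%

From F = S·e^((r−q)T): (r − q) = ln(F/S)/T
ln(7794.16/7760.98) = ln(1.004275) = 0.004266
(r − q) = 0.004266 / (4/12) = 0.012798
r = ln(F/S)/T + q = 0.012798 + 0.0356 = 0.048398
r = 4.84%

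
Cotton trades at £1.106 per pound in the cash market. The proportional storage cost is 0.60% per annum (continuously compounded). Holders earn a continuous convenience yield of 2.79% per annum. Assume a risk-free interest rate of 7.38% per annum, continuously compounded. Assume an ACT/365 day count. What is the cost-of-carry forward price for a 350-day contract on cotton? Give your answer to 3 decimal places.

£1.162 per pound

Net carry = r + u − y = 0.0738 + 0.0060 − 0.0279 = 0.0519
F = S·e^((r+u−y)T) = 1.106 · e^(0.0519 × 350/365) = 1.106 · e^0.049767
= 1.106 × 1.051026 = £1.162 per pound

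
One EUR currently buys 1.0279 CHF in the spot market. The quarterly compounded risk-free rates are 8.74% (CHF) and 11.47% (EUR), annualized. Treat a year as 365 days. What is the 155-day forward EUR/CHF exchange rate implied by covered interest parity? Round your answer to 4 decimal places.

By covered interest parity, F = S · (1+r_CHF/4)^(4T) / (1+r_EUR/4)^(4T)
= 1.0279 × 1.037398 / 1.049195 = 1.0279 × 0.988756
F = 1.0163 CHF per EUR

1.0163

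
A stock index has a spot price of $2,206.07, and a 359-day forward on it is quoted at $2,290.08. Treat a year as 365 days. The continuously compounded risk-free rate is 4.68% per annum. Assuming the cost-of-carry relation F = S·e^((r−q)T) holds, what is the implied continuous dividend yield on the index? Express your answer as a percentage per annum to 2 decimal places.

0.88%

From F = S·e^((r−q)T): (r − q) = ln(F/S)/T
ln(2290.08/2206.07) = ln(1.038081) = 0.037374
(r − q) = 0.037374 / (359/365) = 0.037999
q = r − ln(F/S)/T = 0.0468 − 0.037999 = 0.008801
q = 0.88%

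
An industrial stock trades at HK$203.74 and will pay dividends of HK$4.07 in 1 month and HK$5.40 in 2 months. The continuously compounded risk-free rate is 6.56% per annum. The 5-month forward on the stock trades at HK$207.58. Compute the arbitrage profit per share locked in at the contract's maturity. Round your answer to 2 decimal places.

HK$7.84 per share

PV(dividends) I = 4.07·e^(−0.0656·1/12) + 5.40·e^(−0.0656·2/12) = 9.3891
Fair forward F* = (S − I)·e^(rT) = (203.74 − 9.3891)·e^0.027333 = 194.3509 × 1.027710 = 199.7364
Market HK$207.58 > fair 199.7364: forward overpriced → cash-and-carry (borrow at r, buy the stock and collect the dividends, short the forward).
Profit at T = |F_mkt − F*| = |207.58 − 199.7364| = HK$7.84 per share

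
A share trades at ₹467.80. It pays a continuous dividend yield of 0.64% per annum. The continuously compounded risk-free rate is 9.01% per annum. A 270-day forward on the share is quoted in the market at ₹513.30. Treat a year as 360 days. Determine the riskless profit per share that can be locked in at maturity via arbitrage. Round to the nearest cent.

₹15.19 per share

Fair forward: F* = S·e^(carry·T), with carry = (r − q) = 0.0901 − 0.0064 = 0.0837
F* = 467.80 · e^(0.0837 × 270/360) = 467.80 · e^0.062775 = 467.80 × 1.064787 = ₹498.1074
Market ₹513.30 > fair ₹498.1074: forward overpriced → cash-and-carry (buy spot, short the forward).
At maturity, profit = |F_mkt − F*| = |513.30 − 498.1074| = ₹15.19 per share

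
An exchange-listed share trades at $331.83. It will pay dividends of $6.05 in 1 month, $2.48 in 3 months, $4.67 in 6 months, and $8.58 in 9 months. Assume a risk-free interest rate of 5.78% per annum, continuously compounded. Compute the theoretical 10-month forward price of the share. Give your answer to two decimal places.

PV(dividends) I = 6.05·e^(−0.0578·1/12) + 2.48·e^(−0.0578·3/12) + 4.67·e^(−0.0578·6/12) + 8.58·e^(−0.0578·9/12)
I = 6.0209 + 2.4444 + 4.5370 + 8.2160 = 21.2183
F = (S − I)·e^(rT) = (331.83 − 21.2183) · e^(0.0578·10/12)
= 310.6117 · e^0.048167 = 310.6117 × 1.049346 = $325.94

$325.94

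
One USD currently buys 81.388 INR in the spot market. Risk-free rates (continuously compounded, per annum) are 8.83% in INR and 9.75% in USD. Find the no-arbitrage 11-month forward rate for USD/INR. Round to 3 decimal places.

F = S·e^((r_INR − r_USD)T) = 81.388 · e^((0.0883 − 0.0975) × 11/12)
= 81.388 · e^-0.008433 = 81.388 × 0.991602
F = 80.705 INR per USD

80.705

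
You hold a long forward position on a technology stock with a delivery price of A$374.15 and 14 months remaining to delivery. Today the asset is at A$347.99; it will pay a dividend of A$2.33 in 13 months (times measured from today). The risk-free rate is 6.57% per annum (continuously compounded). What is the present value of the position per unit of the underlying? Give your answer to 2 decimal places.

-A$0.72

PV(remaining dividends) I = 2.33·e^(−0.0657·13/12) = 2.1699
Current forward F = (S − I)·e^(rT) = (347.99 − 2.1699)·e^(0.0657·14/12) = 345.8201 × 1.079664 = 373.3695
Value (long) = (F − K)·e^(−rT) = (373.3695 − 374.15) × 0.926214 = -0.7229
Value = -A$0.72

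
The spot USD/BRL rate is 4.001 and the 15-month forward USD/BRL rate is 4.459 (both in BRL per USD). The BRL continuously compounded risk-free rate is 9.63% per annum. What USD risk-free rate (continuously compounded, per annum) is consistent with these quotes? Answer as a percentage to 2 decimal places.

F = S·e^((r_BRL − r_USD)T) ⇒ r_USD = r_BRL − ln(F/S)/T
ln(4.459/4.001) = 0.108380; /(15/12) = 0.086704
r_USD = 0.0963 − 0.086704 = 0.009596
r_USD = 0.96%

0.96%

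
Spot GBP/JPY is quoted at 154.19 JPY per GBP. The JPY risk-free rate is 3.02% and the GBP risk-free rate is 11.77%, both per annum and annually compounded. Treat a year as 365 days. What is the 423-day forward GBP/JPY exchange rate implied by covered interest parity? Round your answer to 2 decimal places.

140.29

By covered interest parity, F = S · (1+r_JPY)^T / (1+r_GBP)^T
= 154.19 × 1.035082 / 1.137639 = 154.19 × 0.909851
F = 140.29 JPY per GBP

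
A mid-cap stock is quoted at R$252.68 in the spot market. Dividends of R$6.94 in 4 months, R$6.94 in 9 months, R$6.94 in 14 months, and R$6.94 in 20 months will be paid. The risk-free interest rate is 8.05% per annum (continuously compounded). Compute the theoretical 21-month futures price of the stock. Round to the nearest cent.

R$261.35

PV(dividends) I = 6.94·e^(−0.0805·4/12) + 6.94·e^(−0.0805·9/12) + 6.94·e^(−0.0805·14/12) + 6.94·e^(−0.0805·20/12)
I = 6.7563 + 6.5334 + 6.3179 + 6.0686 = 25.6762
F = (S − I)·e^(rT) = (252.68 − 25.6762) · e^(0.0805·21/12)
= 227.0038 · e^0.140875 = 227.0038 × 1.151281 = R$261.35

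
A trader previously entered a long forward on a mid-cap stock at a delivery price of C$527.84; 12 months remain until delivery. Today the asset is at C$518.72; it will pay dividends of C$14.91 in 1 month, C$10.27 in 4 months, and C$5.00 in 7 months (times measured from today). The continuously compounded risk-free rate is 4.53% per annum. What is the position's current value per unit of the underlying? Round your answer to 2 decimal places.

PV(remaining dividends) I = 14.91·e^(−0.0453·1/12) + 10.27·e^(−0.0453·4/12) + 5.00·e^(−0.0453·7/12) = 29.8395
Current forward F = (S − I)·e^(rT) = (518.72 − 29.8395)·e^(0.0453·12/12) = 488.8805 × 1.046342 = 511.5362
Value (long) = (F − K)·e^(−rT) = (511.5362 − 527.84) × 0.955711 = -15.5817
Value = -C$15.58

-C$15.58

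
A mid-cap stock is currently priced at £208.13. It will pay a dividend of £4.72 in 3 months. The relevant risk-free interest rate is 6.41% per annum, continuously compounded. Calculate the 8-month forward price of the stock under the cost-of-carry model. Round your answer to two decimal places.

PV(dividends) I = 4.72·e^(−0.0641·3/12)
I = 4.6450
F = (S − I)·e^(rT) = (208.13 − 4.6450) · e^(0.0641·8/12)
= 203.4850 · e^0.042733 = 203.4850 × 1.043659 = £212.37

£212.37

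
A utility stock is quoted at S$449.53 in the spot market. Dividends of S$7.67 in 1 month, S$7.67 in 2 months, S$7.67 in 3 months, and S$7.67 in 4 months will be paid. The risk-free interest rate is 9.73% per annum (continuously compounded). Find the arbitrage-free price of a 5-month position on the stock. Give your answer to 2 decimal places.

S$436.82

PV(dividends) I = 7.67·e^(−0.0973·1/12) + 7.67·e^(−0.0973·2/12) + 7.67·e^(−0.0973·3/12) + 7.67·e^(−0.0973·4/12)
I = 7.6081 + 7.5466 + 7.4857 + 7.4252 = 30.0656
F = (S − I)·e^(rT) = (449.53 − 30.0656) · e^(0.0973·5/12)
= 419.4644 · e^0.040542 = 419.4644 × 1.041375 = S$436.82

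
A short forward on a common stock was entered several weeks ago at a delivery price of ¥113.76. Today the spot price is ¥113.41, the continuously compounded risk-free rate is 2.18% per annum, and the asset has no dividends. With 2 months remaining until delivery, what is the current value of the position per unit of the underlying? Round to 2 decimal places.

Current fair forward for the remaining 2 months: F = S·e^(r·T), r = 0.0218
F = 113.41 · e^(0.0218 × 2/12) = 113.41 × 1.003640 = 113.8228
Value of long forward = (F − K)·e^(−rT) = (113.8228 − 113.76) · e^(−0.0218·2/12)
= 0.0628 × 0.996373 = 0.06
Short position value = −(long value) = -¥0.06

-¥0.06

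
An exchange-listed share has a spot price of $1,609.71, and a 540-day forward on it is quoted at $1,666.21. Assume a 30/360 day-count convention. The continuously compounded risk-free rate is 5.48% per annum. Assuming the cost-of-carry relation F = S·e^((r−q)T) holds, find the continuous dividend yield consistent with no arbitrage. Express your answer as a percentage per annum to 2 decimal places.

3.18%

From F = S·e^((r−q)T): (r − q) = ln(F/S)/T
ln(1666.21/1609.71) = ln(1.035099) = 0.034497
(r − q) = 0.034497 / (540/360) = 0.022998
q = r − ln(F/S)/T = 0.0548 − 0.022998 = 0.031802
q = 3.18%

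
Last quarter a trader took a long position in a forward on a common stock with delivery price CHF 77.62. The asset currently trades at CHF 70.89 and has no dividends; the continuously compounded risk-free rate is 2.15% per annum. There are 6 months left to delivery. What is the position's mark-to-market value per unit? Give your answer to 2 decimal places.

-CHF 5.90

Current fair forward for the remaining 6 months: F = S·e^(r·T), r = 0.0215
F = 70.89 · e^(0.0215 × 6/12) = 70.89 × 1.010808 = 71.6562
Value of long forward = (F − K)·e^(−rT) = (71.6562 − 77.62) · e^(−0.0215·6/12)
= -5.9638 × 0.989308 = -5.90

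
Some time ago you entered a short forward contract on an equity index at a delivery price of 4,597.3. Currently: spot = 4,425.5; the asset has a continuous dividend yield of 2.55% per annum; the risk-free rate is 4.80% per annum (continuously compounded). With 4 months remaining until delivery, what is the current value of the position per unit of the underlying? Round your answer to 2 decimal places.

Current fair forward for the remaining 4 months: F = S·e^((r − q)·T), (r − q) = 0.0480 − 0.0255 = 0.0225
F = 4425.5 · e^(0.0225 × 4/12) = 4425.5 × 1.00752820 = 4458.8160
Value of long forward = (F − K)·e^(−rT) = (4458.8160 − 4597.3) · e^(−0.0480·4/12)
= -138.4840 × 0.98412732 = -136.29
Short position value = −(long value) = 136.29

136.29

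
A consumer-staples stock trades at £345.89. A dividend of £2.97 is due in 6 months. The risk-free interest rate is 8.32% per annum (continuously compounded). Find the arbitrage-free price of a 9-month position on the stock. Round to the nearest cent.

PV(dividends) I = 2.97·e^(−0.0832·6/12)
I = 2.8490
F = (S − I)·e^(rT) = (345.89 − 2.8490) · e^(0.0832·9/12)
= 343.0410 · e^0.062400 = 343.0410 × 1.064388 = £365.13

£365.13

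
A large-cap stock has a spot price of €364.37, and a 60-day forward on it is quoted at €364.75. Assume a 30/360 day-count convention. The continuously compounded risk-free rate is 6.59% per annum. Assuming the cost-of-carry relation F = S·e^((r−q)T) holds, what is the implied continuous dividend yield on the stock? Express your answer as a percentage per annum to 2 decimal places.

5.96%

From F = S·e^((r−q)T): (r − q) = ln(F/S)/T
ln(364.75/364.37) = ln(1.001043) = 0.001042
(r − q) = 0.001042 / (60/360) = 0.006252
q = r − ln(F/S)/T = 0.0659 − 0.006252 = 0.059648
q = 5.96%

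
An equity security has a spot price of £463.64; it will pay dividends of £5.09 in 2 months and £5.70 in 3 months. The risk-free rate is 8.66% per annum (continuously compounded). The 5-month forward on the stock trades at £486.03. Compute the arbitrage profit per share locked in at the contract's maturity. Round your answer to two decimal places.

PV(dividends) I = 5.09·e^(−0.0866·2/12) + 5.70·e^(−0.0866·3/12) = 10.5950
Fair forward F* = (S − I)·e^(rT) = (463.64 − 10.5950)·e^0.036083 = 453.0450 × 1.036742 = 469.6908
Market £486.03 > fair 469.6908: forward overpriced → cash-and-carry (borrow at r, buy the stock and collect the dividends, short the forward).
Profit at T = |F_mkt − F*| = |486.03 − 469.6908| = £16.34 per share

£16.34 per share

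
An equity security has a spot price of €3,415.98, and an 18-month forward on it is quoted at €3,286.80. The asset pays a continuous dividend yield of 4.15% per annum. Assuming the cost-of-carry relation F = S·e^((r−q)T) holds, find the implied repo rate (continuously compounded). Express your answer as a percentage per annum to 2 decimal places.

From F = S·e^((r−q)T): (r − q) = ln(F/S)/T
ln(3286.80/3415.98) = ln(0.962184) = -0.038550
(r − q) = -0.038550 / (18/12) = -0.025700
r = ln(F/S)/T + q = -0.025700 + 0.0415 = 0.015800
r = 1.58%

1.58%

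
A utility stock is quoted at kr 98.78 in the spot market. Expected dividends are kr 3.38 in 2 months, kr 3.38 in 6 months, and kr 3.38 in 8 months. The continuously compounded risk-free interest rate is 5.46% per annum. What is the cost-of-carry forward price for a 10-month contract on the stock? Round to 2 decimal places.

kr 93.02

PV(dividends) I = 3.38·e^(−0.0546·2/12) + 3.38·e^(−0.0546·6/12) + 3.38·e^(−0.0546·8/12)
I = 3.3494 + 3.2890 + 3.2592 = 9.8976
F = (S − I)·e^(rT) = (98.78 − 9.8976) · e^(0.0546·10/12)
= 88.8824 · e^0.045500 = 88.8824 × 1.046551 = kr 93.02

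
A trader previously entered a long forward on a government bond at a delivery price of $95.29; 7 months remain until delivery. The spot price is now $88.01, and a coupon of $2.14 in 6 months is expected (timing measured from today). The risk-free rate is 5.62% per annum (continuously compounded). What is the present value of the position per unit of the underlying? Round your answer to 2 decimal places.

-$6.29

PV(remaining coupons) I = 2.14·e^(−0.0562·6/12) = 2.0807
Current forward F = (S − I)·e^(rT) = (88.01 − 2.0807)·e^(0.0562·7/12) = 85.9293 × 1.033327 = 88.7931
Value (long) = (F − K)·e^(−rT) = (88.7931 − 95.29) × 0.967748 = -6.2874
Value = -$6.29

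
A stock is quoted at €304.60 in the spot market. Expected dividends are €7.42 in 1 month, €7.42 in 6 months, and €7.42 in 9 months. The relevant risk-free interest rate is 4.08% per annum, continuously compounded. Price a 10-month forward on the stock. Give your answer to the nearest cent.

PV(dividends) I = 7.42·e^(−0.0408·1/12) + 7.42·e^(−0.0408·6/12) + 7.42·e^(−0.0408·9/12)
I = 7.3948 + 7.2702 + 7.1964 = 21.8614
F = (S − I)·e^(rT) = (304.60 − 21.8614) · e^(0.0408·10/12)
= 282.7386 · e^0.034000 = 282.7386 × 1.034585 = €292.52

€292.52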